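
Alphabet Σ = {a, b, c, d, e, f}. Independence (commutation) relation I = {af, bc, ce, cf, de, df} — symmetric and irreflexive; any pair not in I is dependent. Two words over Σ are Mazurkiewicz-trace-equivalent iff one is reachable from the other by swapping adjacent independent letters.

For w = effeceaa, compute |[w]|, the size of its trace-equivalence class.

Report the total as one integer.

#0=e has no predecessor
#1=f depends on [0:e]
#2=f depends on [1:f]
#3=e depends on [2:f]
#4=c has no predecessor
#5=e depends on [3:e]
#6=a depends on [4:c, 5:e]
#7=a depends on [6:a]
sources: [0:e, 4:c]
N(rest) = Σ N(rest − s) over sources s of rest; N(one piece) = 1:
  size 1 → [7]=1
  size 2 → [6,7]=1
  size 3 → [4,6,7]=1  [5,6,7]=1
  size 4 → [3,5,6,7]=1  [4,5,6,7]=2
  size 5 → [2,3,5,6,7]=1  [3,4,5,6,7]=3
  size 6 → [1,2,3,5,6,7]=1  [2,3,4,5,6,7]=4
  first=0(e) contributes 5
  first=4(c) contributes 1
|[w]| = 6

6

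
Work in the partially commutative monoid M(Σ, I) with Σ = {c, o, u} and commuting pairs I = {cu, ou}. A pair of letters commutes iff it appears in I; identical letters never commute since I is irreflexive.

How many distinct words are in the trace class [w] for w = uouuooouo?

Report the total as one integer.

piece 0:u — minimal
piece 1:o — minimal
piece 2:u rests on {0:u}
piece 3:u rests on {2:u}
piece 4:o rests on {1:o}
piece 5:o rests on {4:o}
piece 6:o rests on {5:o}
piece 7:u rests on {3:u}
piece 8:o rests on {6:o}
minimal pieces: {0:u, 1:o}
ways to finish when only these pieces remain (= sum over removing one remaining piece with nothing left below it):
  1 left: {7}→1  {8}→1
  2 left: {3,7}→1  {6,8}→1  {7,8}→2
  3 left: {2,3,7}→1  {3,7,8}→3  {5,6,8}→1  {6,7,8}→3
  4 left: {0,2,3,7}→1  {2,3,7,8}→4  {3,6,7,8}→6  {4,5,6,8}→1  {5,6,7,8}→4
  5 left: {0,2,3,7,8}→5  {1,4,5,6,8}→1  {2,3,6,7,8}→10  {3,5,6,7,8}→10  {4,5,6,7,8}→5
  6 left: {0,2,3,6,7,8}→15  {1,4,5,6,7,8}→6  {2,3,5,6,7,8}→20  {3,4,5,6,7,8}→15
  7 left: {0,2,3,5,6,7,8}→35  {1,3,4,5,6,7,8}→21  {2,3,4,5,6,7,8}→35
  placing 0:u first → 56 extensions
  placing 1:o first → 70 extensions
total linear extensions = 126

126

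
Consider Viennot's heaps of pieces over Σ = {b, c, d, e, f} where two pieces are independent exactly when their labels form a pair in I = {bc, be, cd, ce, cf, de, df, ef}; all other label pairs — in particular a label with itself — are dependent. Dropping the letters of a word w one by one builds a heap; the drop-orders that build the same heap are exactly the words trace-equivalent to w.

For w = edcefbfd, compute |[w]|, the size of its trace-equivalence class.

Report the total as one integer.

672

#0=e has no predecessor
#1=d has no predecessor
#2=c has no predecessor
#3=e depends on [0:e]
#4=f has no predecessor
#5=b depends on [1:d, 4:f]
#6=f depends on [5:b]
#7=d depends on [5:b]
sources: [0:e, 1:d, 2:c, 4:f]
N(rest) = Σ N(rest − s) over sources s of rest; N(one piece) = 1:
  size 1 → [2]=1  [3]=1  [6]=1  [7]=1
  size 2 → [0,3]=1  [2,3]=2  [2,6]=2  [2,7]=2  [3,6]=2  [3,7]=2  [6,7]=2
  size 3 → [0,2,3]=3  [0,3,6]=3  [0,3,7]=3  [2,3,6]=6  [2,3,7]=6  [2,6,7]=6  [3,6,7]=6  [5,6,7]=2
  size 4 → [0,2,3,6]=12  [0,2,3,7]=12  [0,3,6,7]=12  [1,5,6,7]=2  [2,3,6,7]=24  [2,5,6,7]=8  [3,5,6,7]=8  [4,5,6,7]=2
  size 5 → [0,2,3,6,7]=60  [0,3,5,6,7]=20  [1,2,5,6,7]=10  [1,3,5,6,7]=10  [1,4,5,6,7]=4  [2,3,5,6,7]=40  [2,4,5,6,7]=10  [3,4,5,6,7]=10
  size 6 → [0,1,3,5,6,7]=30  [0,2,3,5,6,7]=120  [0,3,4,5,6,7]=30  [1,2,3,5,6,7]=60  [1,2,4,5,6,7]=24  [1,3,4,5,6,7]=24  [2,3,4,5,6,7]=60
  first=0(e) contributes 168
  first=1(d) contributes 210
  first=2(c) contributes 84
  first=4(f) contributes 210
|[w]| = 672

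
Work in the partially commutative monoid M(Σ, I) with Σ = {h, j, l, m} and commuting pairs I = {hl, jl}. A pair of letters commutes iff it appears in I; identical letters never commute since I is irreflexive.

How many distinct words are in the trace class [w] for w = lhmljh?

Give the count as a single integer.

drop 0:l onto floor
drop 1:h onto floor
drop 2:m onto {0:l, 1:h}
drop 3:l onto {2:m}
drop 4:j onto {2:m}
drop 5:h onto {4:j}
ground layer = {0:l, 1:h}
drop-orders for the pieces not yet dropped (sum over which currently-grounded one goes next):
  1 to go: {3} 1  {5} 1
  2 to go: {3,5} 2  {4,5} 1
  3 to go: {3,4,5} 3
  4 to go: {2,3,4,5} 3
  if 0:l drops first: 3 orders
  if 1:h drops first: 3 orders
heap linearizations: 6

6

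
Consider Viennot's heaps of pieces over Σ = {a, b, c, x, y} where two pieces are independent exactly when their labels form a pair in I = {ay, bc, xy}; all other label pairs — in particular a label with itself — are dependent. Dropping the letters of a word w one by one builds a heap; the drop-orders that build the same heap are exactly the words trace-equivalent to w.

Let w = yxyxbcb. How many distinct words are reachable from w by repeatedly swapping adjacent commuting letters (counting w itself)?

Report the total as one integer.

18

drop 0:y onto floor
drop 1:x onto floor
drop 2:y onto {0:y}
drop 3:x onto {1:x}
drop 4:b onto {2:y, 3:x}
drop 5:c onto {2:y, 3:x}
drop 6:b onto {4:b}
ground layer = {0:y, 1:x}
drop-orders for the pieces not yet dropped (sum over which currently-grounded one goes next):
  1 to go: {5} 1  {6} 1
  2 to go: {4,6} 1  {5,6} 2
  3 to go: {4,5,6} 3
  4 to go: {2,4,5,6} 3  {3,4,5,6} 3
  5 to go: {0,2,4,5,6} 3  {1,3,4,5,6} 3  {2,3,4,5,6} 6
  if 0:y drops first: 9 orders
  if 1:x drops first: 9 orders
heap linearizations: 18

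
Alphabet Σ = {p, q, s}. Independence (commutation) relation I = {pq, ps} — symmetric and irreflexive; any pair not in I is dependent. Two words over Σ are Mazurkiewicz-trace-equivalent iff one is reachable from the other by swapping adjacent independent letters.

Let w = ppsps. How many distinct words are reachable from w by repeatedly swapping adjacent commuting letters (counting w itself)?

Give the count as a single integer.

drop 0:p onto floor
drop 1:p onto {0:p}
drop 2:s onto floor
drop 3:p onto {1:p}
drop 4:s onto {2:s}
ground layer = {0:p, 2:s}
drop-orders for the pieces not yet dropped (sum over which currently-grounded one goes next):
  1 to go: {3} 1  {4} 1
  2 to go: {1,3} 1  {2,4} 1  {3,4} 2
  3 to go: {0,1,3} 1  {1,3,4} 3  {2,3,4} 3
  if 0:p drops first: 6 orders
  if 2:s drops first: 4 orders
heap linearizations: 10

10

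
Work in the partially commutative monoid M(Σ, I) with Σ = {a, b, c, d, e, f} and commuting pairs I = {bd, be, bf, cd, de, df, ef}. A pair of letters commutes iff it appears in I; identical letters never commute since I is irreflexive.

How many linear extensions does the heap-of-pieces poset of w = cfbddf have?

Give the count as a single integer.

45

0(c) covers ∅
1(f) covers 0:c
2(b) covers 0:c
3(d) covers ∅
4(d) covers 3:d
5(f) covers 1:f
floor of heap: 0:c, 3:d
completions by unplaced set U, small U first (add the entries for U minus each lowest piece of U):
  |U|=1: {2}:1  {4}:1  {5}:1
  |U|=2: {1,5}:1  {2,4}:2  {2,5}:2  {3,4}:1  {4,5}:2
  |U|=3: {1,2,5}:3  {1,4,5}:3  {2,3,4}:3  {2,4,5}:6  {3,4,5}:3
  |U|=4: {0,1,2,5}:3  {1,2,4,5}:12  {1,3,4,5}:6  {2,3,4,5}:12
  start at 0(c): 30
  start at 3(d): 15
sum over floor = 45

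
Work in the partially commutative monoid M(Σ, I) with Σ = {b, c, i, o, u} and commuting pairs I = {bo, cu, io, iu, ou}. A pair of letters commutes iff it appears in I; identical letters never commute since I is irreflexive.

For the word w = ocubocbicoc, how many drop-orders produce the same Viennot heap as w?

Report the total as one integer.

7

0(o) covers ∅
1(c) covers 0:o
2(u) covers ∅
3(b) covers 1:c, 2:u
4(o) covers 1:c
5(c) covers 3:b, 4:o
6(b) covers 5:c
7(i) covers 6:b
8(c) covers 7:i
9(o) covers 8:c
10(c) covers 9:o
floor of heap: 0:o, 2:u
completions by unplaced set U, small U first (add the entries for U minus each lowest piece of U):
  |U|=1: {10}:1
  |U|=2: {9,10}:1
  |U|=3: {8,9,10}:1
  |U|=4: {7,8,9,10}:1
  |U|=5: {6,7,8,9,10}:1
  |U|=6: {5,6,7,8,9,10}:1
  |U|=7: {3,5,6,7,8,9,10}:1  {4,5,6,7,8,9,10}:1
  |U|=8: {2,3,5,6,7,8,9,10}:1  {3,4,5,6,7,8,9,10}:2
  |U|=9: {1,3,4,5,6,7,8,9,10}:2  {2,3,4,5,6,7,8,9,10}:3
  start at 0(o): 5
  start at 2(u): 2
sum over floor = 7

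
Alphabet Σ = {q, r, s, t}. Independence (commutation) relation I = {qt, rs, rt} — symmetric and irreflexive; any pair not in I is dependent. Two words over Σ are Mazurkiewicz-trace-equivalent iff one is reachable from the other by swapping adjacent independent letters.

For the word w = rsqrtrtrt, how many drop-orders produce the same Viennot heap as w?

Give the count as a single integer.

drop 0:r onto floor
drop 1:s onto floor
drop 2:q onto {0:r, 1:s}
drop 3:r onto {2:q}
drop 4:t onto {1:s}
drop 5:r onto {3:r}
drop 6:t onto {4:t}
drop 7:r onto {5:r}
drop 8:t onto {6:t}
ground layer = {0:r, 1:s}
drop-orders for the pieces not yet dropped (sum over which currently-grounded one goes next):
  1 to go: {7} 1  {8} 1
  2 to go: {5,7} 1  {6,8} 1  {7,8} 2
  3 to go: {3,5,7} 1  {4,6,8} 1  {5,7,8} 3  {6,7,8} 3
  4 to go: {2,3,5,7} 1  {3,5,7,8} 4  {4,6,7,8} 4  {5,6,7,8} 6
  5 to go: {0,2,3,5,7} 1  {2,3,5,7,8} 5  {3,5,6,7,8} 10  {4,5,6,7,8} 10
  6 to go: {0,2,3,5,7,8} 6  {2,3,5,6,7,8} 15  {3,4,5,6,7,8} 20
  7 to go: {0,2,3,5,6,7,8} 21  {2,3,4,5,6,7,8} 35
  if 0:r drops first: 35 orders
  if 1:s drops first: 56 orders
heap linearizations: 91

91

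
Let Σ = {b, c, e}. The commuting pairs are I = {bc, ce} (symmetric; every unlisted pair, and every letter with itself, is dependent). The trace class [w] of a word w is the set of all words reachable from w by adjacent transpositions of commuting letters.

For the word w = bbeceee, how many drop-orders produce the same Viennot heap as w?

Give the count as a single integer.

piece 0:b — minimal
piece 1:b rests on {0:b}
piece 2:e rests on {1:b}
piece 3:c — minimal
piece 4:e rests on {2:e}
piece 5:e rests on {4:e}
piece 6:e rests on {5:e}
minimal pieces: {0:b, 3:c}
ways to finish when only these pieces remain (= sum over removing one remaining piece with nothing left below it):
  1 left: {3}→1  {6}→1
  2 left: {3,6}→2  {5,6}→1
  3 left: {3,5,6}→3  {4,5,6}→1
  4 left: {2,4,5,6}→1  {3,4,5,6}→4
  5 left: {1,2,4,5,6}→1  {2,3,4,5,6}→5
  placing 0:b first → 6 extensions
  placing 3:c first → 1 extensions
total linear extensions = 7

7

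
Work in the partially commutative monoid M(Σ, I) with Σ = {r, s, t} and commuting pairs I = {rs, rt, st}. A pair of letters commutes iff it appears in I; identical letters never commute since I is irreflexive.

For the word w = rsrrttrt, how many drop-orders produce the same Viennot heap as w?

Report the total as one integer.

280

0(r) covers ∅
1(s) covers ∅
2(r) covers 0:r
3(r) covers 2:r
4(t) covers ∅
5(t) covers 4:t
6(r) covers 3:r
7(t) covers 5:t
floor of heap: 0:r, 1:s, 4:t
completions by unplaced set U, small U first (add the entries for U minus each lowest piece of U):
  |U|=1: {1}:1  {6}:1  {7}:1
  |U|=2: {1,6}:2  {1,7}:2  {3,6}:1  {5,7}:1  {6,7}:2
  |U|=3: {1,3,6}:3  {1,5,7}:3  {1,6,7}:6  {2,3,6}:1  {3,6,7}:3  {4,5,7}:1  {5,6,7}:3
  |U|=4: {0,2,3,6}:1  {1,2,3,6}:4  {1,3,6,7}:12  {1,4,5,7}:4  {1,5,6,7}:12  {2,3,6,7}:4  {3,5,6,7}:6  {4,5,6,7}:4
  |U|=5: {0,1,2,3,6}:5  {0,2,3,6,7}:5  {1,2,3,6,7}:20  {1,3,5,6,7}:30  {1,4,5,6,7}:20  {2,3,5,6,7}:10  {3,4,5,6,7}:10
  |U|=6: {0,1,2,3,6,7}:30  {0,2,3,5,6,7}:15  {1,2,3,5,6,7}:60  {1,3,4,5,6,7}:60  {2,3,4,5,6,7}:20
  start at 0(r): 140
  start at 1(s): 35
  start at 4(t): 105
sum over floor = 280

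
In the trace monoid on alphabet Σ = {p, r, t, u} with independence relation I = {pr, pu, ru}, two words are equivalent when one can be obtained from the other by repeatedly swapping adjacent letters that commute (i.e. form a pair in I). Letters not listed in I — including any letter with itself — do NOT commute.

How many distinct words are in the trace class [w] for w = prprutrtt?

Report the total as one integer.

piece 0:p — minimal
piece 1:r — minimal
piece 2:p rests on {0:p}
piece 3:r rests on {1:r}
piece 4:u — minimal
piece 5:t rests on {2:p, 3:r, 4:u}
piece 6:r rests on {5:t}
piece 7:t rests on {6:r}
piece 8:t rests on {7:t}
minimal pieces: {0:p, 1:r, 4:u}
ways to finish when only these pieces remain (= sum over removing one remaining piece with nothing left below it):
  1 left: {8}→1
  2 left: {7,8}→1
  3 left: {6,7,8}→1
  4 left: {5,6,7,8}→1
  5 left: {2,5,6,7,8}→1  {3,5,6,7,8}→1  {4,5,6,7,8}→1
  6 left: {0,2,5,6,7,8}→1  {1,3,5,6,7,8}→1  {2,3,5,6,7,8}→2  {2,4,5,6,7,8}→2  {3,4,5,6,7,8}→2
  7 left: {0,2,3,5,6,7,8}→3  {0,2,4,5,6,7,8}→3  {1,2,3,5,6,7,8}→3  {1,3,4,5,6,7,8}→3  {2,3,4,5,6,7,8}→6
  placing 0:p first → 12 extensions
  placing 1:r first → 12 extensions
  placing 4:u first → 6 extensions
total linear extensions = 30

30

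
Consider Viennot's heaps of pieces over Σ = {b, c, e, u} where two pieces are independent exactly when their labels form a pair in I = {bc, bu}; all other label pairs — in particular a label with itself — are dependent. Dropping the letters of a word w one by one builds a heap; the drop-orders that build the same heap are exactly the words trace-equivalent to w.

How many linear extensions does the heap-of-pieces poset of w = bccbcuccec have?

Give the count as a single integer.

28

piece 0:b — minimal
piece 1:c — minimal
piece 2:c rests on {1:c}
piece 3:b rests on {0:b}
piece 4:c rests on {2:c}
piece 5:u rests on {4:c}
piece 6:c rests on {5:u}
piece 7:c rests on {6:c}
piece 8:e rests on {3:b, 7:c}
piece 9:c rests on {8:e}
minimal pieces: {0:b, 1:c}
ways to finish when only these pieces remain (= sum over removing one remaining piece with nothing left below it):
  1 left: {9}→1
  2 left: {8,9}→1
  3 left: {3,8,9}→1  {7,8,9}→1
  4 left: {0,3,8,9}→1  {3,7,8,9}→2  {6,7,8,9}→1
  5 left: {0,3,7,8,9}→3  {3,6,7,8,9}→3  {5,6,7,8,9}→1
  6 left: {0,3,6,7,8,9}→6  {3,5,6,7,8,9}→4  {4,5,6,7,8,9}→1
  7 left: {0,3,5,6,7,8,9}→10  {2,4,5,6,7,8,9}→1  {3,4,5,6,7,8,9}→5
  8 left: {0,3,4,5,6,7,8,9}→15  {1,2,4,5,6,7,8,9}→1  {2,3,4,5,6,7,8,9}→6
  placing 0:b first → 7 extensions
  placing 1:c first → 21 extensions
total linear extensions = 28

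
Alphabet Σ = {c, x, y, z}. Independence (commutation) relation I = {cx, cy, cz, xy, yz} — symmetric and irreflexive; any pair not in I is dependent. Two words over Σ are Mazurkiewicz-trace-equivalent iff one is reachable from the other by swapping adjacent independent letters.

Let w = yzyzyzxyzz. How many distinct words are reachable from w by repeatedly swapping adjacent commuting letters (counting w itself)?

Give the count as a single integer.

210

#0=y has no predecessor
#1=z has no predecessor
#2=y depends on [0:y]
#3=z depends on [1:z]
#4=y depends on [2:y]
#5=z depends on [3:z]
#6=x depends on [5:z]
#7=y depends on [4:y]
#8=z depends on [6:x]
#9=z depends on [8:z]
sources: [0:y, 1:z]
N(rest) = Σ N(rest − s) over sources s of rest; N(one piece) = 1:
  size 1 → [7]=1  [9]=1
  size 2 → [4,7]=1  [7,9]=2  [8,9]=1
  size 3 → [2,4,7]=1  [4,7,9]=3  [6,8,9]=1  [7,8,9]=3
  size 4 → [0,2,4,7]=1  [2,4,7,9]=4  [4,7,8,9]=6  [5,6,8,9]=1  [6,7,8,9]=4
  size 5 → [0,2,4,7,9]=5  [2,4,7,8,9]=10  [3,5,6,8,9]=1  [4,6,7,8,9]=10  [5,6,7,8,9]=5
  size 6 → [0,2,4,7,8,9]=15  [1,3,5,6,8,9]=1  [2,4,6,7,8,9]=20  [3,5,6,7,8,9]=6  [4,5,6,7,8,9]=15
  size 7 → [0,2,4,6,7,8,9]=35  [1,3,5,6,7,8,9]=7  [2,4,5,6,7,8,9]=35  [3,4,5,6,7,8,9]=21
  size 8 → [0,2,4,5,6,7,8,9]=70  [1,3,4,5,6,7,8,9]=28  [2,3,4,5,6,7,8,9]=56
  first=0(y) contributes 84
  first=1(z) contributes 126
|[w]| = 210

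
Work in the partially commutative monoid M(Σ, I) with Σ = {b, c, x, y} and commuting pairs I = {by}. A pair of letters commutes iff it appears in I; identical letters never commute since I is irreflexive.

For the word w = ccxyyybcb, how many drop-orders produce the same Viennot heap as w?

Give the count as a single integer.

4

piece 0:c — minimal
piece 1:c rests on {0:c}
piece 2:x rests on {1:c}
piece 3:y rests on {2:x}
piece 4:y rests on {3:y}
piece 5:y rests on {4:y}
piece 6:b rests on {2:x}
piece 7:c rests on {5:y, 6:b}
piece 8:b rests on {7:c}
minimal pieces: {0:c}
ways to finish when only these pieces remain (= sum over removing one remaining piece with nothing left below it):
  1 left: {8}→1
  2 left: {7,8}→1
  3 left: {5,7,8}→1  {6,7,8}→1
  4 left: {4,5,7,8}→1  {5,6,7,8}→2
  5 left: {3,4,5,7,8}→1  {4,5,6,7,8}→3
  6 left: {3,4,5,6,7,8}→4
  7 left: {2,3,4,5,6,7,8}→4
  placing 0:c first → 4 extensions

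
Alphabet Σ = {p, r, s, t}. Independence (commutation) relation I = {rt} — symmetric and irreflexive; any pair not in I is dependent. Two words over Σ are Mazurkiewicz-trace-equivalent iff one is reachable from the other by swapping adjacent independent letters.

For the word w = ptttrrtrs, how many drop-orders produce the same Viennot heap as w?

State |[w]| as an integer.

35

0(p) covers ∅
1(t) covers 0:p
2(t) covers 1:t
3(t) covers 2:t
4(r) covers 0:p
5(r) covers 4:r
6(t) covers 3:t
7(r) covers 5:r
8(s) covers 6:t, 7:r
floor of heap: 0:p
completions by unplaced set U, small U first (add the entries for U minus each lowest piece of U):
  |U|=1: {8}:1
  |U|=2: {6,8}:1  {7,8}:1
  |U|=3: {3,6,8}:1  {5,7,8}:1  {6,7,8}:2
  |U|=4: {2,3,6,8}:1  {3,6,7,8}:3  {4,5,7,8}:1  {5,6,7,8}:3
  |U|=5: {1,2,3,6,8}:1  {2,3,6,7,8}:4  {3,5,6,7,8}:6  {4,5,6,7,8}:4
  |U|=6: {1,2,3,6,7,8}:5  {2,3,5,6,7,8}:10  {3,4,5,6,7,8}:10
  |U|=7: {1,2,3,5,6,7,8}:15  {2,3,4,5,6,7,8}:20
  start at 0(p): 35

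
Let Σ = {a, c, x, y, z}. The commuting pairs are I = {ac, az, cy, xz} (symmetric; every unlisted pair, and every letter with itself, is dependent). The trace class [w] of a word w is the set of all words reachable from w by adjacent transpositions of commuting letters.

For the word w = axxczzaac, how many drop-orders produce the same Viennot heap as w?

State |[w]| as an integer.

15

#0=a has no predecessor
#1=x depends on [0:a]
#2=x depends on [1:x]
#3=c depends on [2:x]
#4=z depends on [3:c]
#5=z depends on [4:z]
#6=a depends on [2:x]
#7=a depends on [6:a]
#8=c depends on [5:z]
sources: [0:a]
N(rest) = Σ N(rest − s) over sources s of rest; N(one piece) = 1:
  size 1 → [7]=1  [8]=1
  size 2 → [5,8]=1  [6,7]=1  [7,8]=2
  size 3 → [4,5,8]=1  [5,7,8]=3  [6,7,8]=3
  size 4 → [3,4,5,8]=1  [4,5,7,8]=4  [5,6,7,8]=6
  size 5 → [3,4,5,7,8]=5  [4,5,6,7,8]=10
  size 6 → [3,4,5,6,7,8]=15
  size 7 → [2,3,4,5,6,7,8]=15
  first=0(a) contributes 15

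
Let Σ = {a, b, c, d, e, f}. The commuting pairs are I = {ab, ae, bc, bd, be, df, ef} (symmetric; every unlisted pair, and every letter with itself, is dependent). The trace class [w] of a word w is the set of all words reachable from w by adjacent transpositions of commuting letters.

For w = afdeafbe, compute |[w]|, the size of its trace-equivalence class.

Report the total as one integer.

25

piece 0:a — minimal
piece 1:f rests on {0:a}
piece 2:d rests on {0:a}
piece 3:e rests on {2:d}
piece 4:a rests on {1:f, 2:d}
piece 5:f rests on {4:a}
piece 6:b rests on {5:f}
piece 7:e rests on {3:e}
minimal pieces: {0:a}
ways to finish when only these pieces remain (= sum over removing one remaining piece with nothing left below it):
  1 left: {6}→1  {7}→1
  2 left: {3,7}→1  {5,6}→1  {6,7}→2
  3 left: {3,6,7}→3  {4,5,6}→1  {5,6,7}→3
  4 left: {1,4,5,6}→1  {3,5,6,7}→6  {4,5,6,7}→4
  5 left: {1,4,5,6,7}→5  {3,4,5,6,7}→10
  6 left: {1,3,4,5,6,7}→15  {2,3,4,5,6,7}→10
  placing 0:a first → 25 extensions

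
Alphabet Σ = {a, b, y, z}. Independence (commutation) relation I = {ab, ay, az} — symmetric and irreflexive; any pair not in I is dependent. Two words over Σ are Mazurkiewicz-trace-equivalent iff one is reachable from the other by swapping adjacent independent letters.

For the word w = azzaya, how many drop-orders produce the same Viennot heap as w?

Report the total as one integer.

piece 0:a — minimal
piece 1:z — minimal
piece 2:z rests on {1:z}
piece 3:a rests on {0:a}
piece 4:y rests on {2:z}
piece 5:a rests on {3:a}
minimal pieces: {0:a, 1:z}
ways to finish when only these pieces remain (= sum over removing one remaining piece with nothing left below it):
  1 left: {4}→1  {5}→1
  2 left: {2,4}→1  {3,5}→1  {4,5}→2
  3 left: {0,3,5}→1  {1,2,4}→1  {2,4,5}→3  {3,4,5}→3
  4 left: {0,3,4,5}→4  {1,2,4,5}→4  {2,3,4,5}→6
  placing 0:a first → 10 extensions
  placing 1:z first → 10 extensions
total linear extensions = 20

20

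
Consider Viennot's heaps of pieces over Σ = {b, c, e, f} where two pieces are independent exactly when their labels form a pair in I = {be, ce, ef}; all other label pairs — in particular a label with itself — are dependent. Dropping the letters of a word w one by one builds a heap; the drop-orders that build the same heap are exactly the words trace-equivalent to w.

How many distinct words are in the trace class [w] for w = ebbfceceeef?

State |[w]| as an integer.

#0=e has no predecessor
#1=b has no predecessor
#2=b depends on [1:b]
#3=f depends on [2:b]
#4=c depends on [3:f]
#5=e depends on [0:e]
#6=c depends on [4:c]
#7=e depends on [5:e]
#8=e depends on [7:e]
#9=e depends on [8:e]
#10=f depends on [6:c]
sources: [0:e, 1:b]
N(rest) = Σ N(rest − s) over sources s of rest; N(one piece) = 1:
  size 1 → [9]=1  [10]=1
  size 2 → [6,10]=1  [8,9]=1  [9,10]=2
  size 3 → [4,6,10]=1  [6,9,10]=3  [7,8,9]=1  [8,9,10]=3
  size 4 → [3,4,6,10]=1  [4,6,9,10]=4  [5,7,8,9]=1  [6,8,9,10]=6  [7,8,9,10]=4
  size 5 → [0,5,7,8,9]=1  [2,3,4,6,10]=1  [3,4,6,9,10]=5  [4,6,8,9,10]=10  [5,7,8,9,10]=5  [6,7,8,9,10]=10
  size 6 → [0,5,7,8,9,10]=6  [1,2,3,4,6,10]=1  [2,3,4,6,9,10]=6  [3,4,6,8,9,10]=15  [4,6,7,8,9,10]=20  [5,6,7,8,9,10]=15
  size 7 → [0,5,6,7,8,9,10]=21  [1,2,3,4,6,9,10]=7  [2,3,4,6,8,9,10]=21  [3,4,6,7,8,9,10]=35  [4,5,6,7,8,9,10]=35
  size 8 → [0,4,5,6,7,8,9,10]=56  [1,2,3,4,6,8,9,10]=28  [2,3,4,6,7,8,9,10]=56  [3,4,5,6,7,8,9,10]=70
  size 9 → [0,3,4,5,6,7,8,9,10]=126  [1,2,3,4,6,7,8,9,10]=84  [2,3,4,5,6,7,8,9,10]=126
  first=0(e) contributes 210
  first=1(b) contributes 252
|[w]| = 462

462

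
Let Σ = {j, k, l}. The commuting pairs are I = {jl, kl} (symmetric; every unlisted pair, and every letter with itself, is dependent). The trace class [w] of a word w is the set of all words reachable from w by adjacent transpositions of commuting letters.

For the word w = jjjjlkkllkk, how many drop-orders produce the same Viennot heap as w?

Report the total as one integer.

#0=j has no predecessor
#1=j depends on [0:j]
#2=j depends on [1:j]
#3=j depends on [2:j]
#4=l has no predecessor
#5=k depends on [3:j]
#6=k depends on [5:k]
#7=l depends on [4:l]
#8=l depends on [7:l]
#9=k depends on [6:k]
#10=k depends on [9:k]
sources: [0:j, 4:l]
N(rest) = Σ N(rest − s) over sources s of rest; N(one piece) = 1:
  size 1 → [8]=1  [10]=1
  size 2 → [7,8]=1  [8,10]=2  [9,10]=1
  size 3 → [4,7,8]=1  [6,9,10]=1  [7,8,10]=3  [8,9,10]=3
  size 4 → [4,7,8,10]=4  [5,6,9,10]=1  [6,8,9,10]=4  [7,8,9,10]=6
  size 5 → [3,5,6,9,10]=1  [4,7,8,9,10]=10  [5,6,8,9,10]=5  [6,7,8,9,10]=10
  size 6 → [2,3,5,6,9,10]=1  [3,5,6,8,9,10]=6  [4,6,7,8,9,10]=20  [5,6,7,8,9,10]=15
  size 7 → [1,2,3,5,6,9,10]=1  [2,3,5,6,8,9,10]=7  [3,5,6,7,8,9,10]=21  [4,5,6,7,8,9,10]=35
  size 8 → [0,1,2,3,5,6,9,10]=1  [1,2,3,5,6,8,9,10]=8  [2,3,5,6,7,8,9,10]=28  [3,4,5,6,7,8,9,10]=56
  size 9 → [0,1,2,3,5,6,8,9,10]=9  [1,2,3,5,6,7,8,9,10]=36  [2,3,4,5,6,7,8,9,10]=84
  first=0(j) contributes 120
  first=4(l) contributes 45
|[w]| = 165

165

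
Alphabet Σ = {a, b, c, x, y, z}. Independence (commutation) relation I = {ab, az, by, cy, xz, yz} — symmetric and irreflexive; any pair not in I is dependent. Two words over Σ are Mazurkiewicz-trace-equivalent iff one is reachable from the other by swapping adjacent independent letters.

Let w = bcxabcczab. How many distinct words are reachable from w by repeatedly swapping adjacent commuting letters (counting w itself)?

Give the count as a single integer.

6

piece 0:b — minimal
piece 1:c rests on {0:b}
piece 2:x rests on {1:c}
piece 3:a rests on {2:x}
piece 4:b rests on {2:x}
piece 5:c rests on {3:a, 4:b}
piece 6:c rests on {5:c}
piece 7:z rests on {6:c}
piece 8:a rests on {6:c}
piece 9:b rests on {7:z}
minimal pieces: {0:b}
ways to finish when only these pieces remain (= sum over removing one remaining piece with nothing left below it):
  1 left: {8}→1  {9}→1
  2 left: {7,9}→1  {8,9}→2
  3 left: {7,8,9}→3
  4 left: {6,7,8,9}→3
  5 left: {5,6,7,8,9}→3
  6 left: {3,5,6,7,8,9}→3  {4,5,6,7,8,9}→3
  7 left: {3,4,5,6,7,8,9}→6
  8 left: {2,3,4,5,6,7,8,9}→6
  placing 0:b first → 6 extensions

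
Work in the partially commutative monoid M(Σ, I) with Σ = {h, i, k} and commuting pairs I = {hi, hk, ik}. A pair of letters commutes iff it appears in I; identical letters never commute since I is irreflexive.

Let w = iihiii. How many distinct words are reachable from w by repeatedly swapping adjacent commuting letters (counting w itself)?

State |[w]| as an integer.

6

#0=i has no predecessor
#1=i depends on [0:i]
#2=h has no predecessor
#3=i depends on [1:i]
#4=i depends on [3:i]
#5=i depends on [4:i]
sources: [0:i, 2:h]
N(rest) = Σ N(rest − s) over sources s of rest; N(one piece) = 1:
  size 1 → [2]=1  [5]=1
  size 2 → [2,5]=2  [4,5]=1
  size 3 → [2,4,5]=3  [3,4,5]=1
  size 4 → [1,3,4,5]=1  [2,3,4,5]=4
  first=0(i) contributes 5
  first=2(h) contributes 1
|[w]| = 6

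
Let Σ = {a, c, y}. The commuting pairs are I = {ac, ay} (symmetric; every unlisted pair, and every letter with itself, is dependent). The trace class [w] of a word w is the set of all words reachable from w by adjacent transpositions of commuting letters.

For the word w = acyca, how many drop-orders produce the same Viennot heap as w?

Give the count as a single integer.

10

drop 0:a onto floor
drop 1:c onto floor
drop 2:y onto {1:c}
drop 3:c onto {2:y}
drop 4:a onto {0:a}
ground layer = {0:a, 1:c}
drop-orders for the pieces not yet dropped (sum over which currently-grounded one goes next):
  1 to go: {3} 1  {4} 1
  2 to go: {0,4} 1  {2,3} 1  {3,4} 2
  3 to go: {0,3,4} 3  {1,2,3} 1  {2,3,4} 3
  if 0:a drops first: 4 orders
  if 1:c drops first: 6 orders
heap linearizations: 10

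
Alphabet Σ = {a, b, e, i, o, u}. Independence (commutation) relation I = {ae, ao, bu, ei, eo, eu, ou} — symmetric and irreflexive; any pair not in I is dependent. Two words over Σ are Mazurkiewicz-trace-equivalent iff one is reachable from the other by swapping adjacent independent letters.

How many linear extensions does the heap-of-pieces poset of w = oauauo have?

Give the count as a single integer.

15

drop 0:o onto floor
drop 1:a onto floor
drop 2:u onto {1:a}
drop 3:a onto {2:u}
drop 4:u onto {3:a}
drop 5:o onto {0:o}
ground layer = {0:o, 1:a}
drop-orders for the pieces not yet dropped (sum over which currently-grounded one goes next):
  1 to go: {4} 1  {5} 1
  2 to go: {0,5} 1  {3,4} 1  {4,5} 2
  3 to go: {0,4,5} 3  {2,3,4} 1  {3,4,5} 3
  4 to go: {0,3,4,5} 6  {1,2,3,4} 1  {2,3,4,5} 4
  if 0:o drops first: 5 orders
  if 1:a drops first: 10 orders
heap linearizations: 15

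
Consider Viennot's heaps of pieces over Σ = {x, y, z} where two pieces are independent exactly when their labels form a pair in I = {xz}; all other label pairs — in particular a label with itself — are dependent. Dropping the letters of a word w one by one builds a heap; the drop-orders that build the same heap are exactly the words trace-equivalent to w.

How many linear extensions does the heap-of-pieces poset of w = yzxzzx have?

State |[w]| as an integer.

10

piece 0:y — minimal
piece 1:z rests on {0:y}
piece 2:x rests on {0:y}
piece 3:z rests on {1:z}
piece 4:z rests on {3:z}
piece 5:x rests on {2:x}
minimal pieces: {0:y}
ways to finish when only these pieces remain (= sum over removing one remaining piece with nothing left below it):
  1 left: {4}→1  {5}→1
  2 left: {2,5}→1  {3,4}→1  {4,5}→2
  3 left: {1,3,4}→1  {2,4,5}→3  {3,4,5}→3
  4 left: {1,3,4,5}→4  {2,3,4,5}→6
  placing 0:y first → 10 extensions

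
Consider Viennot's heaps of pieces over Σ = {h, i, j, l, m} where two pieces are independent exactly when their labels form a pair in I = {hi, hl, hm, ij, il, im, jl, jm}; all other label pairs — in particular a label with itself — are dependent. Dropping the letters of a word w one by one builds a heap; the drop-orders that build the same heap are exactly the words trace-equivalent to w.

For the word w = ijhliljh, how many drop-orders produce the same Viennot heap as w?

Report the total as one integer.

420

piece 0:i — minimal
piece 1:j — minimal
piece 2:h rests on {1:j}
piece 3:l — minimal
piece 4:i rests on {0:i}
piece 5:l rests on {3:l}
piece 6:j rests on {2:h}
piece 7:h rests on {6:j}
minimal pieces: {0:i, 1:j, 3:l}
ways to finish when only these pieces remain (= sum over removing one remaining piece with nothing left below it):
  1 left: {4}→1  {5}→1  {7}→1
  2 left: {0,4}→1  {3,5}→1  {4,5}→2  {4,7}→2  {5,7}→2  {6,7}→1
  3 left: {0,4,5}→3  {0,4,7}→3  {2,6,7}→1  {3,4,5}→3  {3,5,7}→3  {4,5,7}→6  {4,6,7}→3  {5,6,7}→3
  4 left: {0,3,4,5}→6  {0,4,5,7}→12  {0,4,6,7}→6  {1,2,6,7}→1  {2,4,6,7}→4  {2,5,6,7}→4  {3,4,5,7}→12  {3,5,6,7}→6  {4,5,6,7}→12
  5 left: {0,2,4,6,7}→10  {0,3,4,5,7}→30  {0,4,5,6,7}→30  {1,2,4,6,7}→5  {1,2,5,6,7}→5  {2,3,5,6,7}→10  {2,4,5,6,7}→20  {3,4,5,6,7}→30
  6 left: {0,1,2,4,6,7}→15  {0,2,4,5,6,7}→60  {0,3,4,5,6,7}→90  {1,2,3,5,6,7}→15  {1,2,4,5,6,7}→30  {2,3,4,5,6,7}→60
  placing 0:i first → 105 extensions
  placing 1:j first → 210 extensions
  placing 3:l first → 105 extensions
total linear extensions = 420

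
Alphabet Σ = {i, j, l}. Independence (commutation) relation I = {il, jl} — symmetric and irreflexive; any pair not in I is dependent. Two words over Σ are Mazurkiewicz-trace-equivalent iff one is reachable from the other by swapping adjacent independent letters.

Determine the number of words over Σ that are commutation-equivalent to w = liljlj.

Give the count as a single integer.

20

piece 0:l — minimal
piece 1:i — minimal
piece 2:l rests on {0:l}
piece 3:j rests on {1:i}
piece 4:l rests on {2:l}
piece 5:j rests on {3:j}
minimal pieces: {0:l, 1:i}
ways to finish when only these pieces remain (= sum over removing one remaining piece with nothing left below it):
  1 left: {4}→1  {5}→1
  2 left: {2,4}→1  {3,5}→1  {4,5}→2
  3 left: {0,2,4}→1  {1,3,5}→1  {2,4,5}→3  {3,4,5}→3
  4 left: {0,2,4,5}→4  {1,3,4,5}→4  {2,3,4,5}→6
  placing 0:l first → 10 extensions
  placing 1:i first → 10 extensions
total linear extensions = 20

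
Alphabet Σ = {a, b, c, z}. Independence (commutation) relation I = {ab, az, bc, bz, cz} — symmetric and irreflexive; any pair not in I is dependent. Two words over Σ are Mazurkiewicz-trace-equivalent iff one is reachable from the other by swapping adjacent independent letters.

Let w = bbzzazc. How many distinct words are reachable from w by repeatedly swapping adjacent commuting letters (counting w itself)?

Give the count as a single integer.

0(b) covers ∅
1(b) covers 0:b
2(z) covers ∅
3(z) covers 2:z
4(a) covers ∅
5(z) covers 3:z
6(c) covers 4:a
floor of heap: 0:b, 2:z, 4:a
completions by unplaced set U, small U first (add the entries for U minus each lowest piece of U):
  |U|=1: {1}:1  {5}:1  {6}:1
  |U|=2: {0,1}:1  {1,5}:2  {1,6}:2  {3,5}:1  {4,6}:1  {5,6}:2
  |U|=3: {0,1,5}:3  {0,1,6}:3  {1,3,5}:3  {1,4,6}:3  {1,5,6}:6  {2,3,5}:1  {3,5,6}:3  {4,5,6}:3
  |U|=4: {0,1,3,5}:6  {0,1,4,6}:6  {0,1,5,6}:12  {1,2,3,5}:4  {1,3,5,6}:12  {1,4,5,6}:12  {2,3,5,6}:4  {3,4,5,6}:6
  |U|=5: {0,1,2,3,5}:10  {0,1,3,5,6}:30  {0,1,4,5,6}:30  {1,2,3,5,6}:20  {1,3,4,5,6}:30  {2,3,4,5,6}:10
  start at 0(b): 60
  start at 2(z): 90
  start at 4(a): 60
sum over floor = 210

210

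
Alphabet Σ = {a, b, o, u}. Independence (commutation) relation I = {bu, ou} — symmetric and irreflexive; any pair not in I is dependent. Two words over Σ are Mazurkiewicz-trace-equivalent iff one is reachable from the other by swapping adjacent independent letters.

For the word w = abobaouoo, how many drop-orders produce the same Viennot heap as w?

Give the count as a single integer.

#0=a has no predecessor
#1=b depends on [0:a]
#2=o depends on [1:b]
#3=b depends on [2:o]
#4=a depends on [3:b]
#5=o depends on [4:a]
#6=u depends on [4:a]
#7=o depends on [5:o]
#8=o depends on [7:o]
sources: [0:a]
N(rest) = Σ N(rest − s) over sources s of rest; N(one piece) = 1:
  size 1 → [6]=1  [8]=1
  size 2 → [6,8]=2  [7,8]=1
  size 3 → [5,7,8]=1  [6,7,8]=3
  size 4 → [5,6,7,8]=4
  size 5 → [4,5,6,7,8]=4
  size 6 → [3,4,5,6,7,8]=4
  size 7 → [2,3,4,5,6,7,8]=4
  first=0(a) contributes 4

4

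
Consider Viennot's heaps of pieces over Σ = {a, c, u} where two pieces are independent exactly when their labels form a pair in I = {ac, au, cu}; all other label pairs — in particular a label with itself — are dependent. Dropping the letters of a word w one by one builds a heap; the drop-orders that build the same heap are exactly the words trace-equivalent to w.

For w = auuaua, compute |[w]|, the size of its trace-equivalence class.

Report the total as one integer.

0(a) covers ∅
1(u) covers ∅
2(u) covers 1:u
3(a) covers 0:a
4(u) covers 2:u
5(a) covers 3:a
floor of heap: 0:a, 1:u
completions by unplaced set U, small U first (add the entries for U minus each lowest piece of U):
  |U|=1: {4}:1  {5}:1
  |U|=2: {2,4}:1  {3,5}:1  {4,5}:2
  |U|=3: {0,3,5}:1  {1,2,4}:1  {2,4,5}:3  {3,4,5}:3
  |U|=4: {0,3,4,5}:4  {1,2,4,5}:4  {2,3,4,5}:6
  start at 0(a): 10
  start at 1(u): 10
sum over floor = 20

20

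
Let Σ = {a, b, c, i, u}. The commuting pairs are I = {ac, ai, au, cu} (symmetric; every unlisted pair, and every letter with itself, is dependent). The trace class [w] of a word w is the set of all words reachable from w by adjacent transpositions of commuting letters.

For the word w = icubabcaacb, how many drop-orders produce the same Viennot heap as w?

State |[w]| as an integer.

12

piece 0:i — minimal
piece 1:c rests on {0:i}
piece 2:u rests on {0:i}
piece 3:b rests on {1:c, 2:u}
piece 4:a rests on {3:b}
piece 5:b rests on {4:a}
piece 6:c rests on {5:b}
piece 7:a rests on {5:b}
piece 8:a rests on {7:a}
piece 9:c rests on {6:c}
piece 10:b rests on {8:a, 9:c}
minimal pieces: {0:i}
ways to finish when only these pieces remain (= sum over removing one remaining piece with nothing left below it):
  1 left: {10}→1
  2 left: {8,10}→1  {9,10}→1
  3 left: {6,9,10}→1  {7,8,10}→1  {8,9,10}→2
  4 left: {6,8,9,10}→3  {7,8,9,10}→3
  5 left: {6,7,8,9,10}→6
  6 left: {5,6,7,8,9,10}→6
  7 left: {4,5,6,7,8,9,10}→6
  8 left: {3,4,5,6,7,8,9,10}→6
  9 left: {1,3,4,5,6,7,8,9,10}→6  {2,3,4,5,6,7,8,9,10}→6
  placing 0:i first → 12 extensions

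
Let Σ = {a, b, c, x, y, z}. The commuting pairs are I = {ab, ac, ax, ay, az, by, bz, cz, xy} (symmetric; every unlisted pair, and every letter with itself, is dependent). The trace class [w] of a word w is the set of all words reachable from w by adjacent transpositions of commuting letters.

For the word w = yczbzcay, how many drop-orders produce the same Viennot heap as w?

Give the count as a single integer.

80

piece 0:y — minimal
piece 1:c rests on {0:y}
piece 2:z rests on {0:y}
piece 3:b rests on {1:c}
piece 4:z rests on {2:z}
piece 5:c rests on {3:b}
piece 6:a — minimal
piece 7:y rests on {4:z, 5:c}
minimal pieces: {0:y, 6:a}
ways to finish when only these pieces remain (= sum over removing one remaining piece with nothing left below it):
  1 left: {6}→1  {7}→1
  2 left: {4,7}→1  {5,7}→1  {6,7}→2
  3 left: {2,4,7}→1  {3,5,7}→1  {4,5,7}→2  {4,6,7}→3  {5,6,7}→3
  4 left: {1,3,5,7}→1  {2,4,5,7}→3  {2,4,6,7}→4  {3,4,5,7}→3  {3,5,6,7}→4  {4,5,6,7}→8
  5 left: {1,3,4,5,7}→4  {1,3,5,6,7}→5  {2,3,4,5,7}→6  {2,4,5,6,7}→15  {3,4,5,6,7}→15
  6 left: {1,2,3,4,5,7}→10  {1,3,4,5,6,7}→24  {2,3,4,5,6,7}→36
  placing 0:y first → 70 extensions
  placing 6:a first → 10 extensions
total linear extensions = 80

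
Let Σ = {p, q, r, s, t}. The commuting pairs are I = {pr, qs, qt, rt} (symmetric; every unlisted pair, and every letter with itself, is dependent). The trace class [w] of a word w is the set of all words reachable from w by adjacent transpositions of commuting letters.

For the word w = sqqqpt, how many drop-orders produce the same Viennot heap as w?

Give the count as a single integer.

4

piece 0:s — minimal
piece 1:q — minimal
piece 2:q rests on {1:q}
piece 3:q rests on {2:q}
piece 4:p rests on {0:s, 3:q}
piece 5:t rests on {4:p}
minimal pieces: {0:s, 1:q}
ways to finish when only these pieces remain (= sum over removing one remaining piece with nothing left below it):
  1 left: {5}→1
  2 left: {4,5}→1
  3 left: {0,4,5}→1  {3,4,5}→1
  4 left: {0,3,4,5}→2  {2,3,4,5}→1
  placing 0:s first → 1 extensions
  placing 1:q first → 3 extensions
total linear extensions = 4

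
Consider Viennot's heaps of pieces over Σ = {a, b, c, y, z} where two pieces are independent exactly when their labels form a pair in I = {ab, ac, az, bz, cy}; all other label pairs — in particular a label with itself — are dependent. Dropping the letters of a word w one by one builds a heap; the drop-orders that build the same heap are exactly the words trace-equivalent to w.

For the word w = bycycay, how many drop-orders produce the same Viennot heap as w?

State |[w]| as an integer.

drop 0:b onto floor
drop 1:y onto {0:b}
drop 2:c onto {0:b}
drop 3:y onto {1:y}
drop 4:c onto {2:c}
drop 5:a onto {3:y}
drop 6:y onto {5:a}
ground layer = {0:b}
drop-orders for the pieces not yet dropped (sum over which currently-grounded one goes next):
  1 to go: {4} 1  {6} 1
  2 to go: {2,4} 1  {4,6} 2  {5,6} 1
  3 to go: {2,4,6} 3  {3,5,6} 1  {4,5,6} 3
  4 to go: {1,3,5,6} 1  {2,4,5,6} 6  {3,4,5,6} 4
  5 to go: {1,3,4,5,6} 5  {2,3,4,5,6} 10
  if 0:b drops first: 15 orders

15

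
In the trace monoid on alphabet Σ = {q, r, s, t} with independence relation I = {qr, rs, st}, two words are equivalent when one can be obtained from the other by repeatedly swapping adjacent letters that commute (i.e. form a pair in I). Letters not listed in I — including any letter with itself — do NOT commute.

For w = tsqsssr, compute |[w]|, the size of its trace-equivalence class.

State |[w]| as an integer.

11

piece 0:t — minimal
piece 1:s — minimal
piece 2:q rests on {0:t, 1:s}
piece 3:s rests on {2:q}
piece 4:s rests on {3:s}
piece 5:s rests on {4:s}
piece 6:r rests on {0:t}
minimal pieces: {0:t, 1:s}
ways to finish when only these pieces remain (= sum over removing one remaining piece with nothing left below it):
  1 left: {5}→1  {6}→1
  2 left: {4,5}→1  {5,6}→2
  3 left: {3,4,5}→1  {4,5,6}→3
  4 left: {2,3,4,5}→1  {3,4,5,6}→4
  5 left: {1,2,3,4,5}→1  {2,3,4,5,6}→5
  placing 0:t first → 6 extensions
  placing 1:s first → 5 extensions
total linear extensions = 11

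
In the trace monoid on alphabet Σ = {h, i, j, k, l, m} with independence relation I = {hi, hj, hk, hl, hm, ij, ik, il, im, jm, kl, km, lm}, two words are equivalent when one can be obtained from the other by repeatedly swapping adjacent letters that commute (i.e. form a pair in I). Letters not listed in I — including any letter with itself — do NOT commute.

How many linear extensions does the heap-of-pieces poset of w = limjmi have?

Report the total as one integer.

90

0(l) covers ∅
1(i) covers ∅
2(m) covers ∅
3(j) covers 0:l
4(m) covers 2:m
5(i) covers 1:i
floor of heap: 0:l, 1:i, 2:m
completions by unplaced set U, small U first (add the entries for U minus each lowest piece of U):
  |U|=1: {3}:1  {4}:1  {5}:1
  |U|=2: {0,3}:1  {1,5}:1  {2,4}:1  {3,4}:2  {3,5}:2  {4,5}:2
  |U|=3: {0,3,4}:3  {0,3,5}:3  {1,3,5}:3  {1,4,5}:3  {2,3,4}:3  {2,4,5}:3  {3,4,5}:6
  |U|=4: {0,1,3,5}:6  {0,2,3,4}:6  {0,3,4,5}:12  {1,2,4,5}:6  {1,3,4,5}:12  {2,3,4,5}:12
  start at 0(l): 30
  start at 1(i): 30
  start at 2(m): 30
sum over floor = 90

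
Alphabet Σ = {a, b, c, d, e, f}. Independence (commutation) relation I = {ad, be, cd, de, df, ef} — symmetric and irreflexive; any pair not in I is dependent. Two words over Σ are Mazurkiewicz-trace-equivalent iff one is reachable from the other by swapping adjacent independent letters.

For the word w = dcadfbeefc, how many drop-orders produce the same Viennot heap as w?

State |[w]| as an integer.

153

0(d) covers ∅
1(c) covers ∅
2(a) covers 1:c
3(d) covers 0:d
4(f) covers 2:a
5(b) covers 3:d, 4:f
6(e) covers 2:a
7(e) covers 6:e
8(f) covers 5:b
9(c) covers 7:e, 8:f
floor of heap: 0:d, 1:c
completions by unplaced set U, small U first (add the entries for U minus each lowest piece of U):
  |U|=1: {9}:1
  |U|=2: {7,9}:1  {8,9}:1
  |U|=3: {5,8,9}:1  {6,7,9}:1  {7,8,9}:2
  |U|=4: {3,5,8,9}:1  {4,5,8,9}:1  {5,7,8,9}:3  {6,7,8,9}:3
  |U|=5: {0,3,5,8,9}:1  {3,4,5,8,9}:2  {3,5,7,8,9}:4  {4,5,7,8,9}:4  {5,6,7,8,9}:6
  |U|=6: {0,3,4,5,8,9}:3  {0,3,5,7,8,9}:5  {3,4,5,7,8,9}:10  {3,5,6,7,8,9}:10  {4,5,6,7,8,9}:10
  |U|=7: {0,3,4,5,7,8,9}:18  {0,3,5,6,7,8,9}:15  {2,4,5,6,7,8,9}:10  {3,4,5,6,7,8,9}:30
  |U|=8: {0,3,4,5,6,7,8,9}:63  {1,2,4,5,6,7,8,9}:10  {2,3,4,5,6,7,8,9}:40
  start at 0(d): 50
  start at 1(c): 103
sum over floor = 153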